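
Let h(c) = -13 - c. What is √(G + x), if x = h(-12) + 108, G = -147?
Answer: 2*I*√10 ≈ 6.3246*I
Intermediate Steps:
x = 107 (x = (-13 - 1*(-12)) + 108 = (-13 + 12) + 108 = -1 + 108 = 107)
√(G + x) = √(-147 + 107) = √(-40) = 2*I*√10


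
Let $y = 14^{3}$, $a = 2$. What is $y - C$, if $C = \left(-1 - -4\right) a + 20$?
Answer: $2718$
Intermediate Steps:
$y = 2744$
$C = 26$ ($C = \left(-1 - -4\right) 2 + 20 = \left(-1 + 4\right) 2 + 20 = 3 \cdot 2 + 20 = 6 + 20 = 26$)
$y - C = 2744 - 26 = 2718$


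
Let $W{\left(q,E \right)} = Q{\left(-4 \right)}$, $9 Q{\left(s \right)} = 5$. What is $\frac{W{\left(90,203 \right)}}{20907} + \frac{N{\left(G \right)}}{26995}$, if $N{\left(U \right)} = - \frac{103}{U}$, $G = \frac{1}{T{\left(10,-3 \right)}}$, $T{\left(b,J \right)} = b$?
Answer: $- \frac{38734583}{1015892037} \approx -0.038129$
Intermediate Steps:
$Q{\left(s \right)} = \frac{5}{9}$ ($Q{\left(s \right)} = \frac{1}{9} \cdot 5 = \frac{5}{9}$)
$W{\left(q,E \right)} = \frac{5}{9}$
$G = \frac{1}{10} \approx 0.1$
$\frac{W{\left(90,203 \right)}}{20907} + \frac{N{\left(G \right)}}{26995} = \frac{5}{9 \cdot 20907} + \frac{\left(-103\right) \frac{1}{\frac{1}{10}}}{26995} = \frac{5}{9} \cdot \frac{1}{20907} + \left(-103\right) 10 \cdot \frac{1}{26995} = \frac{5}{188163} - \frac{206}{5399} = - \frac{38734583}{1015892037}$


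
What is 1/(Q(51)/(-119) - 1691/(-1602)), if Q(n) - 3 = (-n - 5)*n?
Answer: 2142/53615 ≈ 0.039952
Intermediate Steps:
Q(n) = 3 + n*(-5 - n) (Q(n) = 3 + (-n - 5)*n = 3 + (-5 - n)*n = 3 + n*(-5 - n))
1/(Q(51)/(-119) - 1691/(-1602)) = 1/((3 - 1*51**2 - 5*51)/(-119) - 1691/(-1602)) = 1/((3 - 1*2601 - 255)*(-1/119) - 1691*(-1/1602)) = 1/((3 - 2601 - 255)*(-1/119) + 19/18) = 1/(-2853*(-1/119) + 19/18) = 1/(2853/119 + 19/18) = 1/(53615/2142) = 2142/53615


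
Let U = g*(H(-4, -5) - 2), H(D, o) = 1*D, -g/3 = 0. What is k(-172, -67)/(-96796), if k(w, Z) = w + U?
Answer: 43/24199 ≈ 0.0017769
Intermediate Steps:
g = 0 (g = -3*0 = 0)
H(D, o) = D
U = 0 (U = 0*(-4 - 2) = 0*(-6) = 0)
k(w, Z) = w (k(w, Z) = w + 0 = w)
k(-172, -67)/(-96796) = -172/(-96796) = -172*(-1/96796) = 43/24199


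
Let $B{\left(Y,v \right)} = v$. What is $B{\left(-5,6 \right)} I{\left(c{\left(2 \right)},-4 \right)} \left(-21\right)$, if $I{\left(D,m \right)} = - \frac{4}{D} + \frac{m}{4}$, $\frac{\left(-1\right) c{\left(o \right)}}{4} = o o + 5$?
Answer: $112$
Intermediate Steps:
$c{\left(o \right)} = -20 - 4 o^{2}$ ($c{\left(o \right)} = - 4 \left(o o + 5\right) = - 4 \left(o^{2} + 5\right) = - 4 \left(5 + o^{2}\right) = -20 - 4 o^{2}$)
$I{\left(D,m \right)} = - \frac{4}{D} + \frac{m}{4}$ ($I{\left(D,m \right)} = - \frac{4}{D} + m \frac{1}{4} = - \frac{4}{D} + \frac{m}{4}$)
$B{\left(-5,6 \right)} I{\left(c{\left(2 \right)},-4 \right)} \left(-21\right) = 6 \left(- \frac{4}{-20 - 4 \cdot 2^{2}} + \frac{1}{4} \left(-4\right)\right) \left(-21\right) = 6 \left(- \frac{4}{-20 - 16} - 1\right) \left(-21\right) = 6 \left(- \frac{4}{-36} - 1\right) \left(-21\right) = 6 \left(\left(-4\right) \left(- \frac{1}{36}\right) - 1\right) \left(-21\right) = 6 \left(\frac{1}{9} - 1\right) \left(-21\right) = 6 \left(- \frac{8}{9}\right) \left(-21\right) = \left(- \frac{16}{3}\right) \left(-21\right) = 112$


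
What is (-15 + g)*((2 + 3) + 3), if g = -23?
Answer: -304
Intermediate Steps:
(-15 + g)*((2 + 3) + 3) = (-15 - 23)*((2 + 3) + 3) = -38*(5 + 3) = -38*8 = -304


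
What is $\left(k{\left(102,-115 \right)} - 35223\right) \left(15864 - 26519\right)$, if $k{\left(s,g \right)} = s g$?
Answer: $500284215$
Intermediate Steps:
$k{\left(s,g \right)} = g s$
$\left(k{\left(102,-115 \right)} - 35223\right) \left(15864 - 26519\right) = \left(\left(-115\right) 102 - 35223\right) \left(15864 - 26519\right) = \left(-11730 - 35223\right) \left(-10655\right) = \left(-46953\right) \left(-10655\right) = 500284215$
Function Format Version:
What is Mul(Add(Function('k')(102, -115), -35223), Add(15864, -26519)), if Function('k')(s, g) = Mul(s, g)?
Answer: 500284215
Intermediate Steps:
Function('k')(s, g) = Mul(g, s)
Mul(Add(Function('k')(102, -115), -35223), Add(15864, -26519)) = Mul(Add(Mul(-115, 102), -35223), Add(15864, -26519)) = Mul(Add(-11730, -35223), -10655) = Mul(-46953, -10655) = 500284215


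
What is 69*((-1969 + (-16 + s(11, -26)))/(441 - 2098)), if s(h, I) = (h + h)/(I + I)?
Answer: 3561849/43082 ≈ 82.676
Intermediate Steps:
s(h, I) = h/I (s(h, I) = (2*h)/((2*I)) = (2*h)*(1/(2*I)) = h/I)
69*((-1969 + (-16 + s(11, -26)))/(441 - 2098)) = 69*((-1969 + (-16 + 11/(-26)))/(441 - 2098)) = 69*((-1969 + (-16 + 11*(-1/26)))/(-1657)) = 69*((-1969 + (-16 - 11/26))*(-1/1657)) = 69*((-1969 - 427/26)*(-1/1657)) = 69*(-51621/26*(-1/1657)) = 69*(51621/43082) = 3561849/43082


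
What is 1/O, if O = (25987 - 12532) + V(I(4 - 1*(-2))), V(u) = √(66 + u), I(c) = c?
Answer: 1495/20115217 - 2*√2/60345651 ≈ 7.4275e-5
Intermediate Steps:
O = 13455 + 6*√2 (O = (25987 - 12532) + √(66 + (4 - 1*(-2))) = 13455 + √(66 + (4 + 2)) = 13455 + √(66 + 6) = 13455 + √72 = 13455 + 6*√2 ≈ 13463.)
1/O = 1/(13455 + 6*√2)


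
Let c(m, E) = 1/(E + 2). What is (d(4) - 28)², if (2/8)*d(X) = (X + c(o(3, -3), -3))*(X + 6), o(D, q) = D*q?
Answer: 8464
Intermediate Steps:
c(m, E) = 1/(2 + E)
d(X) = 4*(-1 + X)*(6 + X) (d(X) = 4*((X + 1/(2 - 3))*(X + 6)) = 4*((X + 1/(-1))*(6 + X)) = 4*((X - 1)*(6 + X)) = 4*((-1 + X)*(6 + X)) = 4*(-1 + X)*(6 + X))
(d(4) - 28)² = ((-24 + 4*4² + 20*4) - 28)² = ((-24 + 4*16 + 80) - 28)² = ((-24 + 64 + 80) - 28)² = (120 - 28)² = 92² = 8464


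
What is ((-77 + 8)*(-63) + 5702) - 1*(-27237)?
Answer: 37286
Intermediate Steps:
((-77 + 8)*(-63) + 5702) - 1*(-27237) = (-69*(-63) + 5702) + 27237 = (4347 + 5702) + 27237 = 10049 + 27237 = 37286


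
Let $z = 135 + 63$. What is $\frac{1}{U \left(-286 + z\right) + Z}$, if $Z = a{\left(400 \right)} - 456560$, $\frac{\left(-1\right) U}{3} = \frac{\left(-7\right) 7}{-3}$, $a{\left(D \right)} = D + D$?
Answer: $- \frac{1}{451448} \approx -2.2151 \cdot 10^{-6}$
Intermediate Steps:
$z = 198$
$a{\left(D \right)} = 2 D$
$U = -49$ ($U = - 3 \frac{\left(-7\right) 7}{-3} = - 3 \left(\left(-49\right) \left(- \frac{1}{3}\right)\right) = \left(-3\right) \frac{49}{3} = -49$)
$Z = -455760$ ($Z = 2 \cdot 400 - 456560 = 800 - 456560 = -455760$)
$\frac{1}{U \left(-286 + z\right) + Z} = \frac{1}{- 49 \left(-286 + 198\right) - 455760} = \frac{1}{\left(-49\right) \left(-88\right) - 455760} = \frac{1}{4312 - 455760} = \frac{1}{-451448} = - \frac{1}{451448}$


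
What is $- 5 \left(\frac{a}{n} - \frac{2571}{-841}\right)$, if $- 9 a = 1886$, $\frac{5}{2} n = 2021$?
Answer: $- \frac{213993020}{15296949} \approx -13.989$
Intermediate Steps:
$n = \frac{4042}{5}$ ($n = \frac{2}{5} \cdot 2021 = \frac{4042}{5} \approx 808.4$)
$a = - \frac{1886}{9}$ ($a = \left(- \frac{1}{9}\right) 1886 = - \frac{1886}{9} \approx -209.56$)
$- 5 \left(\frac{a}{n} - \frac{2571}{-841}\right) = - 5 \left(- \frac{1886}{9 \cdot \frac{4042}{5}} - \frac{2571}{-841}\right) = - 5 \left(\left(- \frac{1886}{9}\right) \frac{5}{4042} - - \frac{2571}{841}\right) = - 5 \left(- \frac{4715}{18189} + \frac{2571}{841}\right) = \left(-5\right) \frac{42798604}{15296949} = - \frac{213993020}{15296949}$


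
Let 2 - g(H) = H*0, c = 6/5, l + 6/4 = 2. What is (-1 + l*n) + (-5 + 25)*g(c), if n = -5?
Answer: 73/2 ≈ 36.500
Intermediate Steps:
l = 1/2 (l = -3/2 + 2 = 1/2 ≈ 0.50000)
c = 6/5 (c = 6*(1/5) = 6/5 ≈ 1.2000)
g(H) = 2 (g(H) = 2 - H*0 = 2 - 1*0 = 2 + 0 = 2)
(-1 + l*n) + (-5 + 25)*g(c) = (-1 + (1/2)*(-5)) + (-5 + 25)*2 = (-1 - 5/2) + 20*2 = -7/2 + 40 = 73/2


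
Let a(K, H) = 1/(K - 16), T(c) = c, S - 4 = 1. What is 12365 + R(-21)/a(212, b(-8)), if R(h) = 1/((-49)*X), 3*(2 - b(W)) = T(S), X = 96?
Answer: 296759/24 ≈ 12365.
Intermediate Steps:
S = 5 (S = 4 + 1 = 5)
b(W) = ⅓ (b(W) = 2 - ⅓*5 = 2 - 5/3 = ⅓)
R(h) = -1/4704 (R(h) = 1/(-49*96) = -1/49*1/96 = -1/4704)
a(K, H) = 1/(-16 + K)
12365 + R(-21)/a(212, b(-8)) = 12365 - 1/(4704*(1/(-16 + 212))) = 12365 - 1/(4704*(1/196)) = 12365 - 1/(4704*1/196) = 12365 - 1/4704*196 = 12365 - 1/24 = 296759/24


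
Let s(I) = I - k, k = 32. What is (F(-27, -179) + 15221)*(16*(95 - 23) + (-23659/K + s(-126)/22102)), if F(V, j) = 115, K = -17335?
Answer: 3388453498773504/191569085 ≈ 1.7688e+7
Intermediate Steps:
s(I) = -32 + I (s(I) = I - 1*32 = I - 32 = -32 + I)
(F(-27, -179) + 15221)*(16*(95 - 23) + (-23659/K + s(-126)/22102)) = (115 + 15221)*(16*(95 - 23) + (-23659/(-17335) + (-32 - 126)/22102)) = 15336*(16*72 + (-23659*(-1/17335) - 158*1/22102)) = 15336*(1152 + (23659/17335 - 79/11051)) = 15336*(1152 + 260086144/191569085) = 15336*(220947672064/191569085) = 3388453498773504/191569085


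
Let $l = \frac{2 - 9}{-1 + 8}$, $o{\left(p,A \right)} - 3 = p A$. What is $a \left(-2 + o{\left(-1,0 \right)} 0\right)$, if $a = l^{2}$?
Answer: $-2$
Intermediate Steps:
$o{\left(p,A \right)} = 3 + A p$ ($o{\left(p,A \right)} = 3 + p A = 3 + A p$)
$l = -1$ ($l = - \frac{7}{7} = \left(-7\right) \frac{1}{7} = -1$)
$a = 1$ ($a = \left(-1\right)^{2} = 1$)
$a \left(-2 + o{\left(-1,0 \right)} 0\right) = 1 \left(-2 + \left(3 + 0 \left(-1\right)\right) 0\right) = 1 \left(-2 + \left(3 + 0\right) 0\right) = 1 \left(-2 + 3 \cdot 0\right) = 1 \left(-2 + 0\right) = 1 \left(-2\right) = -2$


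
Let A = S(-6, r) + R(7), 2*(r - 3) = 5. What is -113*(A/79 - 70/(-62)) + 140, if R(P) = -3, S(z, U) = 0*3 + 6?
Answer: 19906/2449 ≈ 8.1282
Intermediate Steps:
r = 11/2 (r = 3 + (½)*5 = 3 + 5/2 = 11/2 ≈ 5.5000)
S(z, U) = 6 (S(z, U) = 0 + 6 = 6)
A = 3 (A = 6 - 3 = 3)
-113*(A/79 - 70/(-62)) + 140 = -113*(3/79 - 70/(-62)) + 140 = -113*(3*(1/79) - 70*(-1/62)) + 140 = -113*(3/79 + 35/31) + 140 = -113*2858/2449 + 140 = -322954/2449 + 140 = 19906/2449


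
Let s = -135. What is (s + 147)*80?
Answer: 960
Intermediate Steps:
(s + 147)*80 = (-135 + 147)*80 = 12*80 = 960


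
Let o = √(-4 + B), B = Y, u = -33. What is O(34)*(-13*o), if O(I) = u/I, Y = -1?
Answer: 429*I*√5/34 ≈ 28.214*I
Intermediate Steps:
B = -1
O(I) = -33/I
o = I*√5 (o = √(-4 - 1) = √(-5) = I*√5 ≈ 2.2361*I)
O(34)*(-13*o) = (-33/34)*(-13*I*√5) = (-33*1/34)*(-13*I*√5) = -(-429)*I*√5/34 = 429*I*√5/34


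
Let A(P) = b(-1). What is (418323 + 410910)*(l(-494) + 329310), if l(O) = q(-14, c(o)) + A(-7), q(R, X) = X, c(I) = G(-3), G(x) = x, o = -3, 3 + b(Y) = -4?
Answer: 273066426900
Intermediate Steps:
b(Y) = -7 (b(Y) = -3 - 4 = -7)
c(I) = -3
A(P) = -7
l(O) = -10 (l(O) = -3 - 7 = -10)
(418323 + 410910)*(l(-494) + 329310) = (418323 + 410910)*(-10 + 329310) = 829233*329300 = 273066426900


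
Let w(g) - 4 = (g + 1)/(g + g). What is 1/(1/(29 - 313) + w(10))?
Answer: 355/1614 ≈ 0.21995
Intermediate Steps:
w(g) = 4 + (1 + g)/(2*g) (w(g) = 4 + (g + 1)/(g + g) = 4 + (1 + g)/((2*g)) = 4 + (1 + g)*(1/(2*g)) = 4 + (1 + g)/(2*g))
1/(1/(29 - 313) + w(10)) = 1/(1/(29 - 313) + (½)*(1 + 9*10)/10) = 1/(1/(-284) + (½)*(⅒)*(1 + 90)) = 1/(-1/284 + (½)*(⅒)*91) = 1/(-1/284 + 91/20) = 1/(1614/355) = 355/1614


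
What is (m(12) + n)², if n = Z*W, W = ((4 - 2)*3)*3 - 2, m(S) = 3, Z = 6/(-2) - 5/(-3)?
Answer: 3025/9 ≈ 336.11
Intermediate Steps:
Z = -4/3 (Z = 6*(-½) - 5*(-⅓) = -3 + 5/3 = -4/3 ≈ -1.3333)
W = 16 (W = (2*3)*3 - 2 = 6*3 - 2 = 18 - 2 = 16)
n = -64/3 (n = -4/3*16 = -64/3 ≈ -21.333)
(m(12) + n)² = (3 - 64/3)² = (-55/3)² = 3025/9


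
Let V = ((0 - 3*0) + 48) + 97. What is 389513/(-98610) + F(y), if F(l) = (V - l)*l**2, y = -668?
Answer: 35773746454807/98610 ≈ 3.6278e+8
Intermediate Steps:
V = 145 (V = ((0 + 0) + 48) + 97 = (0 + 48) + 97 = 48 + 97 = 145)
F(l) = l**2*(145 - l) (F(l) = (145 - l)*l**2 = l**2*(145 - l))
389513/(-98610) + F(y) = 389513/(-98610) + (-668)**2*(145 - 1*(-668)) = 389513*(-1/98610) + 446224*(145 + 668) = -389513/98610 + 446224*813 = -389513/98610 + 362780112 = 35773746454807/98610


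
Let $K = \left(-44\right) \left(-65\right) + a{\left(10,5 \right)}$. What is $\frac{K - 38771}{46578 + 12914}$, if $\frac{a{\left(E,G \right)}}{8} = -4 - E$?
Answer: $- \frac{36023}{59492} \approx -0.60551$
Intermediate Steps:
$a{\left(E,G \right)} = -32 - 8 E$ ($a{\left(E,G \right)} = 8 \left(-4 - E\right) = -32 - 8 E$)
$K = 2748$ ($K = \left(-44\right) \left(-65\right) - 112 = 2860 - 112 = 2748$)
$\frac{K - 38771}{46578 + 12914} = \frac{2748 - 38771}{46578 + 12914} = - \frac{36023}{59492}$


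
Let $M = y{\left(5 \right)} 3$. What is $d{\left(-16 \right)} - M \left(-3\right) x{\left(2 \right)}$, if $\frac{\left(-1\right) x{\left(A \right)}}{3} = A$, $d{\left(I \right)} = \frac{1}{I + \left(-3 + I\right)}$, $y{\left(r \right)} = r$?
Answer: $- \frac{9451}{35} \approx -270.03$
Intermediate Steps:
$d{\left(I \right)} = \frac{1}{-3 + 2 I}$
$x{\left(A \right)} = - 3 A$
$M = 15$ ($M = 5 \cdot 3 = 15$)
$d{\left(-16 \right)} - M \left(-3\right) x{\left(2 \right)} = \frac{1}{-3 + 2 \left(-16\right)} - 15 \left(-3\right) \left(\left(-3\right) 2\right) = \frac{1}{-3 - 32} - \left(-45\right) \left(-6\right) = \frac{1}{-35} - 270 = - \frac{1}{35} - 270 = - \frac{9451}{35}$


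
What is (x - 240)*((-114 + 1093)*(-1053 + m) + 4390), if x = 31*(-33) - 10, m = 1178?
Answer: -161371845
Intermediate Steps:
x = -1033 (x = -1023 - 10 = -1033)
(x - 240)*((-114 + 1093)*(-1053 + m) + 4390) = (-1033 - 240)*((-114 + 1093)*(-1053 + 1178) + 4390) = -1273*(979*125 + 4390) = -1273*(122375 + 4390) = -1273*126765 = -161371845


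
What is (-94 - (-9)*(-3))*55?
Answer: -6655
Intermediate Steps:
(-94 - (-9)*(-3))*55 = (-94 - 1*27)*55 = (-94 - 27)*55 = -121*55 = -6655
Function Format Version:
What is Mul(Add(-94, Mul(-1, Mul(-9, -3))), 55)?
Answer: -6655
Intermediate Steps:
Mul(Add(-94, Mul(-1, Mul(-9, -3))), 55) = Mul(Add(-94, Mul(-1, 27)), 55) = Mul(Add(-94, -27), 55) = Mul(-121, 55) = -6655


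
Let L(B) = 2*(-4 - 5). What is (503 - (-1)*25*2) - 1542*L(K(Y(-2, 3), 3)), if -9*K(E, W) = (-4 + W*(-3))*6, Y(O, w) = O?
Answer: 28309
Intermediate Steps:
K(E, W) = 8/3 + 2*W (K(E, W) = -(-4 + W*(-3))*6/9 = -(-4 - 3*W)*6/9 = -(-24 - 18*W)/9 = 8/3 + 2*W)
L(B) = -18 (L(B) = 2*(-9) = -18)
(503 - (-1)*25*2) - 1542*L(K(Y(-2, 3), 3)) = (503 - (-1)*25*2) - 1542*(-18) = (503 - (-1)*50) + 27756 = (503 - 1*(-50)) + 27756 = (503 + 50) + 27756 = 553 + 27756 = 28309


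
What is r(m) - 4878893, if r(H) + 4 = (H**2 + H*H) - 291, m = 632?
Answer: -4080340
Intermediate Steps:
r(H) = -295 + 2*H**2 (r(H) = -4 + ((H**2 + H*H) - 291) = -4 + ((H**2 + H**2) - 291) = -4 + (2*H**2 - 291) = -4 + (-291 + 2*H**2) = -295 + 2*H**2)
r(m) - 4878893 = (-295 + 2*632**2) - 4878893 = (-295 + 2*399424) - 4878893 = (-295 + 798848) - 4878893 = 798553 - 4878893 = -4080340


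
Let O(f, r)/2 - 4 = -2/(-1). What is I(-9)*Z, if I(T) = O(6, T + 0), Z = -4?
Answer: -48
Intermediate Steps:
O(f, r) = 12 (O(f, r) = 8 + 2*(-2/(-1)) = 8 + 2*(-2*(-1)) = 8 + 2*2 = 8 + 4 = 12)
I(T) = 12
I(-9)*Z = 12*(-4) = -48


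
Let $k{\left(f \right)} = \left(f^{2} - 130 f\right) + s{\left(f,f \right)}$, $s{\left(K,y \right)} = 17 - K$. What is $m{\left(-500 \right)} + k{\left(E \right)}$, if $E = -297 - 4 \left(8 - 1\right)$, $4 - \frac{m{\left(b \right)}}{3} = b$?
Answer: $149729$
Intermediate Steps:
$m{\left(b \right)} = 12 - 3 b$
$E = -325$ ($E = -297 - 4 \cdot 7 = -297 - 28 = -325$)
$k{\left(f \right)} = 17 + f^{2} - 131 f$ ($k{\left(f \right)} = \left(f^{2} - 130 f\right) - \left(-17 + f\right) = 17 + f^{2} - 131 f$)
$m{\left(-500 \right)} + k{\left(E \right)} = \left(12 - -1500\right) + \left(17 + \left(-325\right)^{2} - -42575\right) = \left(12 + 1500\right) + \left(17 + 105625 + 42575\right) = 1512 + 148217 = 149729$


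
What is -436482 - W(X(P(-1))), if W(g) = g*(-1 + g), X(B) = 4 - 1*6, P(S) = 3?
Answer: -436488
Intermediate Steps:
X(B) = -2 (X(B) = 4 - 6 = -2)
-436482 - W(X(P(-1))) = -436482 - (-2)*(-1 - 2) = -436482 - (-2)*(-3) = -436482 - 1*6 = -436482 - 6 = -436488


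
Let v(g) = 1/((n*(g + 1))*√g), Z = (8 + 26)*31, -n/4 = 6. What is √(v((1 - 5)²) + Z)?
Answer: √175452954/408 ≈ 32.465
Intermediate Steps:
n = -24 (n = -4*6 = -24)
Z = 1054 (Z = 34*31 = 1054)
v(g) = 1/(√g*(-24 - 24*g)) (v(g) = 1/((-24*(g + 1))*√g) = 1/((-24*(1 + g))*√g) = 1/((-24 - 24*g)*√g) = 1/(√g*(-24 - 24*g)))
√(v((1 - 5)²) + Z) = √(-1/(24*√((1 - 5)²)*(1 + (1 - 5)²)) + 1054) = √(-1/(24*√((-4)²)*(1 + (-4)²)) + 1054) = √(-1/(24*√16*(1 + 16)) + 1054) = √(-1/24*¼/17 + 1054) = √(-1/24*¼*1/17 + 1054) = √(-1/1632 + 1054) = √(1720127/1632) = √175452954/408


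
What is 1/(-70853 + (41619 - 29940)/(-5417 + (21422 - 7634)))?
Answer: -8371/593098784 ≈ -1.4114e-5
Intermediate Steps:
1/(-70853 + (41619 - 29940)/(-5417 + (21422 - 7634))) = 1/(-70853 + 11679/(-5417 + 13788)) = 1/(-70853 + 11679/8371) = 1/(-593098784/8371) = -8371/593098784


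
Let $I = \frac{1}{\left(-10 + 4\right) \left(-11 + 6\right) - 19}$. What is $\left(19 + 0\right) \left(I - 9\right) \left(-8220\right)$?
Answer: $\frac{15305640}{11} \approx 1.3914 \cdot 10^{6}$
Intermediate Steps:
$I = \frac{1}{11}$ ($I = \frac{1}{\left(-6\right) \left(-5\right) - 19} = \frac{1}{30 - 19} = \frac{1}{11} \approx 0.090909$)
$\left(19 + 0\right) \left(I - 9\right) \left(-8220\right) = \left(19 + 0\right) \left(\frac{1}{11} - 9\right) \left(-8220\right) = 19 \left(- \frac{98}{11}\right) \left(-8220\right) = \left(- \frac{1862}{11}\right) \left(-8220\right) = \frac{15305640}{11}$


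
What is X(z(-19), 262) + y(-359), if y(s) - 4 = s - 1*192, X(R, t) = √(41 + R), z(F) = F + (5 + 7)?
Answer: -547 + √34 ≈ -541.17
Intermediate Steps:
z(F) = 12 + F (z(F) = F + 12 = 12 + F)
y(s) = -188 + s (y(s) = 4 + (s - 1*192) = 4 + (s - 192) = 4 + (-192 + s) = -188 + s)
X(z(-19), 262) + y(-359) = √(41 + (12 - 19)) + (-188 - 359) = √(41 - 7) - 547 = √34 - 547 = -547 + √34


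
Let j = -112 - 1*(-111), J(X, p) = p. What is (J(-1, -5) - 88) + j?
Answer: -94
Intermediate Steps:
j = -1 (j = -112 + 111 = -1)
(J(-1, -5) - 88) + j = (-5 - 88) - 1 = -93 - 1 = -94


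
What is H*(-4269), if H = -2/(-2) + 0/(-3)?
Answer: -4269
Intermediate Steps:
H = 1 (H = -2*(-½) + 0*(-⅓) = 1 + 0 = 1)
H*(-4269) = 1*(-4269) = -4269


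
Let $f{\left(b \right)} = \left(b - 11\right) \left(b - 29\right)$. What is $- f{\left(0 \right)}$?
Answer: $-319$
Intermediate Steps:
$f{\left(b \right)} = \left(-29 + b\right) \left(-11 + b\right)$ ($f{\left(b \right)} = \left(-11 + b\right) \left(-29 + b\right) = \left(-29 + b\right) \left(-11 + b\right)$)
$- f{\left(0 \right)} = - (319 + 0^{2} - 0) = - (319 + 0 + 0) = \left(-1\right) 319 = -319$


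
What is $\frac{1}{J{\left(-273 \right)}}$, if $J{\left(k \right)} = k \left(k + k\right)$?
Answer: $\frac{1}{149058} \approx 6.7088 \cdot 10^{-6}$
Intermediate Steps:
$J{\left(k \right)} = 2 k^{2}$ ($J{\left(k \right)} = k 2 k = 2 k^{2}$)
$\frac{1}{J{\left(-273 \right)}} = \frac{1}{2 \left(-273\right)^{2}} = \frac{1}{2 \cdot 74529} = \frac{1}{149058}$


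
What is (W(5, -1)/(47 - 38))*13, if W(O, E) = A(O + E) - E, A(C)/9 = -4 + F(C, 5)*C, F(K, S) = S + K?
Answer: 3757/9 ≈ 417.44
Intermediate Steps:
F(K, S) = K + S
A(C) = -36 + 9*C*(5 + C) (A(C) = 9*(-4 + (C + 5)*C) = 9*(-4 + (5 + C)*C) = 9*(-4 + C*(5 + C)) = -36 + 9*C*(5 + C))
W(O, E) = -36 - E + 9*(E + O)*(5 + E + O) (W(O, E) = (-36 + 9*(O + E)*(5 + (O + E))) - E = (-36 + 9*(E + O)*(5 + (E + O))) - E = (-36 + 9*(E + O)*(5 + E + O)) - E = -36 - E + 9*(E + O)*(5 + E + O))
(W(5, -1)/(47 - 38))*13 = ((-36 - 1*(-1) + 9*(-1 + 5)*(5 - 1 + 5))/(47 - 38))*13 = ((-36 + 1 + 9*4*9)/9)*13 = ((-36 + 1 + 324)/9)*13 = ((1/9)*289)*13 = (289/9)*13 = 3757/9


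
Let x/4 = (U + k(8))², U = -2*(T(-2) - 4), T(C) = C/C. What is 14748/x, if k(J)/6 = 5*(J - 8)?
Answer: 1229/12 ≈ 102.42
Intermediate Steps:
T(C) = 1
k(J) = -240 + 30*J (k(J) = 6*(5*(J - 8)) = 6*(5*(-8 + J)) = 6*(-40 + 5*J) = -240 + 30*J)
U = 6 (U = -2*(1 - 4) = -2*(-3) = 6)
x = 144 (x = 4*(6 + (-240 + 30*8))² = 4*(6 + (-240 + 240))² = 4*(6 + 0)² = 4*6² = 4*36 = 144)
14748/x = 14748/144 = 14748*(1/144) = 1229/12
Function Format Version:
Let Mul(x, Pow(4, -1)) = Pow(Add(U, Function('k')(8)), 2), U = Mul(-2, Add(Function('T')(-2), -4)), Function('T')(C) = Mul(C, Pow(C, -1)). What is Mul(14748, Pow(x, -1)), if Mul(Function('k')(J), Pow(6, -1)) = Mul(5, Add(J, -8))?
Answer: Rational(1229, 12) ≈ 102.42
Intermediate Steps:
Function('T')(C) = 1
Function('k')(J) = Add(-240, Mul(30, J)) (Function('k')(J) = Mul(6, Mul(5, Add(J, -8))) = Mul(6, Mul(5, Add(-8, J))) = Mul(6, Add(-40, Mul(5, J))) = Add(-240, Mul(30, J)))
U = 6 (U = Mul(-2, Add(1, -4)) = Mul(-2, -3) = 6)
x = 144 (x = Mul(4, Pow(Add(6, Add(-240, Mul(30, 8))), 2)) = Mul(4, Pow(Add(6, Add(-240, 240)), 2)) = Mul(4, Pow(Add(6, 0), 2)) = Mul(4, Pow(6, 2)) = Mul(4, 36) = 144)
Mul(14748, Pow(x, -1)) = Mul(14748, Pow(144, -1)) = Mul(14748, Rational(1, 144)) = Rational(1229, 12)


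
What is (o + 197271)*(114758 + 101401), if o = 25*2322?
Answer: 55189932039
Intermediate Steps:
o = 58050
(o + 197271)*(114758 + 101401) = (58050 + 197271)*(114758 + 101401) = 255321*216159 = 55189932039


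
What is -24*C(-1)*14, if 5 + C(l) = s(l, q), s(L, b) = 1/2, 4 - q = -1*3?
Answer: 1512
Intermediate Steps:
q = 7 (q = 4 - (-1)*3 = 4 - 1*(-3) = 4 + 3 = 7)
s(L, b) = ½
C(l) = -9/2 (C(l) = -5 + ½ = -9/2)
-24*C(-1)*14 = -24*(-9/2)*14 = 108*14 = 1512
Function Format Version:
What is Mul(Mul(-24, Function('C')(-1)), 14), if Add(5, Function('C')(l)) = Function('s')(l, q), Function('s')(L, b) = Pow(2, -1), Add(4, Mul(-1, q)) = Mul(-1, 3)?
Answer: 1512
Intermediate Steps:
q = 7 (q = Add(4, Mul(-1, Mul(-1, 3))) = Add(4, Mul(-1, -3)) = Add(4, 3) = 7)
Function('s')(L, b) = Rational(1, 2)
Function('C')(l) = Rational(-9, 2) (Function('C')(l) = Add(-5, Rational(1, 2)) = Rational(-9, 2))
Mul(Mul(-24, Function('C')(-1)), 14) = Mul(Mul(-24, Rational(-9, 2)), 14) = Mul(108, 14) = 1512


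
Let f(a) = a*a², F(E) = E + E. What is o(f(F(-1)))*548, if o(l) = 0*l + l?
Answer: -4384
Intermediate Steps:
F(E) = 2*E
f(a) = a³
o(l) = l (o(l) = 0 + l = l)
o(f(F(-1)))*548 = (2*(-1))³*548 = (-2)³*548 = -8*548 = -4384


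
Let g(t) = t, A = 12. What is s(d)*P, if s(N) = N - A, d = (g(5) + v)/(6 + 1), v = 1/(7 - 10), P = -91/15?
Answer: 3094/45 ≈ 68.756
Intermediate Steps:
P = -91/15 (P = -91*1/15 = -91/15 ≈ -6.0667)
v = -1/3 (v = 1/(-3) = -1/3 ≈ -0.33333)
d = 2/3 (d = (5 - 1/3)/(6 + 1) = (14/3)/7 = (14/3)*(1/7) = 2/3 ≈ 0.66667)
s(N) = -12 + N (s(N) = N - 1*12 = N - 12 = -12 + N)
s(d)*P = (-12 + 2/3)*(-91/15) = -34/3*(-91/15) = 3094/45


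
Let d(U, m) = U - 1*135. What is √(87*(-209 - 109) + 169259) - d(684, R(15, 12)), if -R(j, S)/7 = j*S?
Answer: -549 + √141593 ≈ -172.71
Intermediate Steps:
R(j, S) = -7*S*j (R(j, S) = -7*j*S = -7*S*j)
d(U, m) = -135 + U (d(U, m) = U - 135 = -135 + U)
√(87*(-209 - 109) + 169259) - d(684, R(15, 12)) = √(87*(-209 - 109) + 169259) - (-135 + 684) = √(87*(-318) + 169259) - 1*549 = √(-27666 + 169259) - 549 = √141593 - 549 = -549 + √141593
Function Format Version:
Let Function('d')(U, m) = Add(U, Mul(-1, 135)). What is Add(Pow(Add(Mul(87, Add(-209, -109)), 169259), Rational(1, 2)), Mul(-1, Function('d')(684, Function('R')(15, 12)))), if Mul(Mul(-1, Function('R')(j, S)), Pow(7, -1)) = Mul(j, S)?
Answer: Add(-549, Pow(141593, Rational(1, 2))) ≈ -172.71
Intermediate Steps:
Function('R')(j, S) = Mul(-7, S, j) (Function('R')(j, S) = Mul(-7, Mul(j, S)) = Mul(-7, Mul(S, j)) = Mul(-7, S, j))
Function('d')(U, m) = Add(-135, U) (Function('d')(U, m) = Add(U, -135) = Add(-135, U))
Add(Pow(Add(Mul(87, Add(-209, -109)), 169259), Rational(1, 2)), Mul(-1, Function('d')(684, Function('R')(15, 12)))) = Add(Pow(Add(Mul(87, Add(-209, -109)), 169259), Rational(1, 2)), Mul(-1, Add(-135, 684))) = Add(Pow(Add(Mul(87, -318), 169259), Rational(1, 2)), Mul(-1, 549)) = Add(Pow(Add(-27666, 169259), Rational(1, 2)), -549) = Add(Pow(141593, Rational(1, 2)), -549) = Add(-549, Pow(141593, Rational(1, 2)))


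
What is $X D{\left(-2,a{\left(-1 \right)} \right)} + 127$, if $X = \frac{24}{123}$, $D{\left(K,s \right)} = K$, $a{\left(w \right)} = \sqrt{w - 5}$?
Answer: $\frac{5191}{41} \approx 126.61$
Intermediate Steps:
$a{\left(w \right)} = \sqrt{-5 + w}$
$X = \frac{8}{41}$ ($X = 24 \cdot \frac{1}{123} = \frac{8}{41} \approx 0.19512$)
$X D{\left(-2,a{\left(-1 \right)} \right)} + 127 = \frac{8}{41} \left(-2\right) + 127 = - \frac{16}{41} + 127 = \frac{5191}{41}$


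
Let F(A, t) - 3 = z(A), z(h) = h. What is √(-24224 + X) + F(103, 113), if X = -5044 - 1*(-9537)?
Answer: 106 + I*√19731 ≈ 106.0 + 140.47*I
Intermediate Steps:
X = 4493 (X = -5044 + 9537 = 4493)
F(A, t) = 3 + A
√(-24224 + X) + F(103, 113) = √(-24224 + 4493) + (3 + 103) = √(-19731) + 106 = I*√19731 + 106 = 106 + I*√19731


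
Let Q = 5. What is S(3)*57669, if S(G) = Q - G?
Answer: 115338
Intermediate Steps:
S(G) = 5 - G
S(3)*57669 = (5 - 1*3)*57669 = (5 - 3)*57669 = 2*57669 = 115338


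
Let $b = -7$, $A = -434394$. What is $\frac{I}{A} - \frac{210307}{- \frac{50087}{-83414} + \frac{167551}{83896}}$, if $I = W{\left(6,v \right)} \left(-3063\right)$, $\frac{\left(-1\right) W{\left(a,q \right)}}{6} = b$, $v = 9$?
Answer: $- \frac{17758801772379689381}{219347226963389} \approx -80962.0$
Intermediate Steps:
$W{\left(a,q \right)} = 42$ ($W{\left(a,q \right)} = \left(-6\right) \left(-7\right) = 42$)
$I = -128646$ ($I = 42 \left(-3063\right) = -128646$)
$\frac{I}{A} - \frac{210307}{- \frac{50087}{-83414} + \frac{167551}{83896}} = - \frac{128646}{-434394} - \frac{210307}{- \frac{50087}{-83414} + \frac{167551}{83896}} = \left(-128646\right) \left(- \frac{1}{434394}\right) - \frac{210307}{\left(-50087\right) \left(- \frac{1}{83414}\right) + 167551 \cdot \frac{1}{83896}} = \frac{7147}{24133} - \frac{210307}{\frac{50087}{83414} + \frac{167551}{83896}} = \frac{7147}{24133} - \frac{210307}{\frac{9089099033}{3499050472}} = \frac{7147}{24133} - \frac{735874807614904}{9089099033} = - \frac{17758801772379689381}{219347226963389}$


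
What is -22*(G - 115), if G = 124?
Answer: -198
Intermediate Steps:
-22*(G - 115) = -22*(124 - 115) = -22*9 = -198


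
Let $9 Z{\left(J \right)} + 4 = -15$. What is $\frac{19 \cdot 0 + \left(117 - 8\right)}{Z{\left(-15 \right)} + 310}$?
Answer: $\frac{981}{2771} \approx 0.35402$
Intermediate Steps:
$Z{\left(J \right)} = - \frac{19}{9}$ ($Z{\left(J \right)} = - \frac{4}{9} + \frac{1}{9} \left(-15\right) = - \frac{4}{9} - \frac{5}{3} = - \frac{19}{9}$)
$\frac{19 \cdot 0 + \left(117 - 8\right)}{Z{\left(-15 \right)} + 310} = \frac{19 \cdot 0 + \left(117 - 8\right)}{- \frac{19}{9} + 310} = \frac{0 + \left(117 - 8\right)}{\frac{2771}{9}} = \left(0 + 109\right) \frac{9}{2771} = 109 \cdot \frac{9}{2771} = \frac{981}{2771}$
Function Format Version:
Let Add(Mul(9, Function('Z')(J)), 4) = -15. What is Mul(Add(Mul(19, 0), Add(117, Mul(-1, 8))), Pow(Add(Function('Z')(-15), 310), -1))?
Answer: Rational(981, 2771) ≈ 0.35402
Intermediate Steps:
Function('Z')(J) = Rational(-19, 9) (Function('Z')(J) = Add(Rational(-4, 9), Mul(Rational(1, 9), -15)) = Add(Rational(-4, 9), Rational(-5, 3)) = Rational(-19, 9))
Mul(Add(Mul(19, 0), Add(117, Mul(-1, 8))), Pow(Add(Function('Z')(-15), 310), -1)) = Mul(Add(Mul(19, 0), Add(117, Mul(-1, 8))), Pow(Add(Rational(-19, 9), 310), -1)) = Mul(Add(0, Add(117, -8)), Pow(Rational(2771, 9), -1)) = Mul(Add(0, 109), Rational(9, 2771)) = Mul(109, Rational(9, 2771)) = Rational(981, 2771)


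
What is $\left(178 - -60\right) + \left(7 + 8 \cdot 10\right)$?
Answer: $325$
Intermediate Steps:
$\left(178 - -60\right) + \left(7 + 8 \cdot 10\right) = \left(178 + 60\right) + \left(7 + 80\right) = 238 + 87 = 325$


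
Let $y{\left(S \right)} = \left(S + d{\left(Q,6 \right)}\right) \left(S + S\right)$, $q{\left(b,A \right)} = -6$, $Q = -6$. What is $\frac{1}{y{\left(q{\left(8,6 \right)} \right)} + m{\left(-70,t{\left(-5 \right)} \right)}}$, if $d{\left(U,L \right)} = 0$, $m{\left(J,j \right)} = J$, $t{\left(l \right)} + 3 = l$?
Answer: $\frac{1}{2} \approx 0.5$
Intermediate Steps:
$t{\left(l \right)} = -3 + l$
$y{\left(S \right)} = 2 S^{2}$ ($y{\left(S \right)} = \left(S + 0\right) \left(S + S\right) = S 2 S = 2 S^{2}$)
$\frac{1}{y{\left(q{\left(8,6 \right)} \right)} + m{\left(-70,t{\left(-5 \right)} \right)}} = \frac{1}{2 \left(-6\right)^{2} - 70} = \frac{1}{2 \cdot 36 - 70} = \frac{1}{72 - 70} = \frac{1}{2}$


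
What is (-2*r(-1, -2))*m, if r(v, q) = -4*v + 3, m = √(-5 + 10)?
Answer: -14*√5 ≈ -31.305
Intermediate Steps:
m = √5 ≈ 2.2361
r(v, q) = 3 - 4*v
(-2*r(-1, -2))*m = (-2*(3 - 4*(-1)))*√5 = (-2*(3 + 4))*√5 = (-2*7)*√5 = -14*√5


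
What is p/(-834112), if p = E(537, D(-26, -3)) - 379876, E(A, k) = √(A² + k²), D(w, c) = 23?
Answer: 94969/208528 - √288898/834112 ≈ 0.45478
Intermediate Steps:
p = -379876 + √288898 (p = √(537² + 23²) - 379876 = √(288369 + 529) - 379876 = √288898 - 379876 = -379876 + √288898 ≈ -3.7934e+5)
p/(-834112) = (-379876 + √288898)/(-834112) = (-379876 + √288898)*(-1/834112) = 94969/208528 - √288898/834112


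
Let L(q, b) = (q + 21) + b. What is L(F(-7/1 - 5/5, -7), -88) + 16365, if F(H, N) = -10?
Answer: 16288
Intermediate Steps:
L(q, b) = 21 + b + q (L(q, b) = (21 + q) + b = 21 + b + q)
L(F(-7/1 - 5/5, -7), -88) + 16365 = (21 - 88 - 10) + 16365 = -77 + 16365 = 16288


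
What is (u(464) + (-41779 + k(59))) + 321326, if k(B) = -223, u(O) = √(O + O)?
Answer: 279324 + 4*√58 ≈ 2.7935e+5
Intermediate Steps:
u(O) = √2*√O (u(O) = √(2*O) = √2*√O)
(u(464) + (-41779 + k(59))) + 321326 = (√2*√464 + (-41779 - 223)) + 321326 = (√2*(4*√29) - 42002) + 321326 = (4*√58 - 42002) + 321326 = (-42002 + 4*√58) + 321326 = 279324 + 4*√58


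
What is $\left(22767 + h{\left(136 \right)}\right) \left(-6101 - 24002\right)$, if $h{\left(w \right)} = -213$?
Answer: $-678943062$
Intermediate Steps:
$\left(22767 + h{\left(136 \right)}\right) \left(-6101 - 24002\right) = \left(22767 - 213\right) \left(-6101 - 24002\right) = 22554 \left(-30103\right) = -678943062$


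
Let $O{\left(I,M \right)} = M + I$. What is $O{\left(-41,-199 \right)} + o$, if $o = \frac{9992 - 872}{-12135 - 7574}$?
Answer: $- \frac{4739280}{19709} \approx -240.46$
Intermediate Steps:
$O{\left(I,M \right)} = I + M$
$o = - \frac{9120}{19709}$ ($o = \frac{9120}{-19709} = 9120 \left(- \frac{1}{19709}\right) = - \frac{9120}{19709} \approx -0.46273$)
$O{\left(-41,-199 \right)} + o = \left(-41 - 199\right) - \frac{9120}{19709} = -240 - \frac{9120}{19709} = - \frac{4739280}{19709}$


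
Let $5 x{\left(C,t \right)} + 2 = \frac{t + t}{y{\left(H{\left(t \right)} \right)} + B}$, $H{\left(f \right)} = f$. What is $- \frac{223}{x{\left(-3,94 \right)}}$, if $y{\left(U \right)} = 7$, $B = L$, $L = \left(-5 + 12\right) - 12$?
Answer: $- \frac{1115}{92} \approx -12.12$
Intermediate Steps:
$L = -5$ ($L = 7 - 12 = -5$)
$B = -5$
$x{\left(C,t \right)} = - \frac{2}{5} + \frac{t}{5}$ ($x{\left(C,t \right)} = - \frac{2}{5} + \frac{\left(t + t\right) \frac{1}{7 - 5}}{5} = - \frac{2}{5} + \frac{2 t \frac{1}{2}}{5} = - \frac{2}{5} + \frac{t}{5}$)
$- \frac{223}{x{\left(-3,94 \right)}} = - \frac{223}{- \frac{2}{5} + \frac{1}{5} \cdot 94} = - \frac{223}{- \frac{2}{5} + \frac{94}{5}} = - \frac{223}{\frac{92}{5}} = \left(-223\right) \frac{5}{92} = - \frac{1115}{92}$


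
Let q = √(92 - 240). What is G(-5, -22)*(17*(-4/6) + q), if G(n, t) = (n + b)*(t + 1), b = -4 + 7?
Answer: -476 + 84*I*√37 ≈ -476.0 + 510.95*I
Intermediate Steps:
b = 3
G(n, t) = (1 + t)*(3 + n) (G(n, t) = (n + 3)*(t + 1) = (3 + n)*(1 + t) = (1 + t)*(3 + n))
q = 2*I*√37 (q = √(-148) = 2*I*√37 ≈ 12.166*I)
G(-5, -22)*(17*(-4/6) + q) = (3 - 5 + 3*(-22) - 5*(-22))*(17*(-4/6) + 2*I*√37) = (3 - 5 - 66 + 110)*(17*(-4*⅙) + 2*I*√37) = 42*(17*(-⅔) + 2*I*√37) = 42*(-34/3 + 2*I*√37) = -476 + 84*I*√37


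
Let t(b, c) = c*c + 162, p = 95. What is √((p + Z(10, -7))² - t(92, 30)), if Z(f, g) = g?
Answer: √6682 ≈ 81.744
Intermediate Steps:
t(b, c) = 162 + c² (t(b, c) = c² + 162 = 162 + c²)
√((p + Z(10, -7))² - t(92, 30)) = √((95 - 7)² - (162 + 30²)) = √(88² - (162 + 900)) = √(7744 - 1*1062) = √(7744 - 1062) = √6682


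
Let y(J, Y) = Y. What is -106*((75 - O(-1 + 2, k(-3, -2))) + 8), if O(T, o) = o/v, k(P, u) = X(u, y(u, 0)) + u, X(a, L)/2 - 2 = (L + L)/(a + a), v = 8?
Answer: -17543/2 ≈ -8771.5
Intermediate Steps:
X(a, L) = 4 + 2*L/a (X(a, L) = 4 + 2*((L + L)/(a + a)) = 4 + 2*((2*L)/((2*a))) = 4 + 2*((2*L)*(1/(2*a))) = 4 + 2*(L/a) = 4 + 2*L/a)
k(P, u) = 4 + u (k(P, u) = (4 + 2*0/u) + u = (4 + 0) + u = 4 + u)
O(T, o) = o/8
-106*((75 - O(-1 + 2, k(-3, -2))) + 8) = -106*((75 - (4 - 2)/8) + 8) = -106*((75 - 2/8) + 8) = -106*((75 - 1*¼) + 8) = -106*((75 - ¼) + 8) = -106*(299/4 + 8) = -106*331/4 = -17543/2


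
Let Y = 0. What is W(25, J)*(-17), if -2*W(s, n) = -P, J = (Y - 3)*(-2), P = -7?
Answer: 119/2 ≈ 59.500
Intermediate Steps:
J = 6 (J = (0 - 3)*(-2) = -3*(-2) = 6)
W(s, n) = -7/2 (W(s, n) = -(-1)*(-7)/2 = -1/2*7 = -7/2)
W(25, J)*(-17) = -7/2*(-17) = 119/2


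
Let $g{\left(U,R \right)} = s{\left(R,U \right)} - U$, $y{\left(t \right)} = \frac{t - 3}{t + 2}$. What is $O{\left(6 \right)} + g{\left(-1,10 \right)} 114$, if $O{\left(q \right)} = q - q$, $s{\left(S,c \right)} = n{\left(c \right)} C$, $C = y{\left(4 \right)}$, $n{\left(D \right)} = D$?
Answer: $95$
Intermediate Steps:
$y{\left(t \right)} = \frac{-3 + t}{2 + t}$
$C = \frac{1}{6}$ ($C = \frac{-3 + 4}{2 + 4} = \frac{1}{6} \cdot 1 = \frac{1}{6} \approx 0.16667$)
$s{\left(S,c \right)} = \frac{c}{6}$ ($s{\left(S,c \right)} = c \frac{1}{6} = \frac{c}{6}$)
$g{\left(U,R \right)} = - \frac{5 U}{6}$ ($g{\left(U,R \right)} = \frac{U}{6} - U = - \frac{5 U}{6}$)
$O{\left(q \right)} = 0$
$O{\left(6 \right)} + g{\left(-1,10 \right)} 114 = 0 + \left(- \frac{5}{6}\right) \left(-1\right) 114 = 0 + \frac{5}{6} \cdot 114 = 0 + 95 = 95$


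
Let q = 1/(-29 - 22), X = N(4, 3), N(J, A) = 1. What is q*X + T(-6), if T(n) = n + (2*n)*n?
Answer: 3365/51 ≈ 65.980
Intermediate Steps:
X = 1
q = -1/51 (q = 1/(-51) = -1/51 ≈ -0.019608)
T(n) = n + 2*n²
q*X + T(-6) = -1/51*1 - 6*(1 + 2*(-6)) = -1/51 - 6*(1 - 12) = -1/51 - 6*(-11) = -1/51 + 66 = 3365/51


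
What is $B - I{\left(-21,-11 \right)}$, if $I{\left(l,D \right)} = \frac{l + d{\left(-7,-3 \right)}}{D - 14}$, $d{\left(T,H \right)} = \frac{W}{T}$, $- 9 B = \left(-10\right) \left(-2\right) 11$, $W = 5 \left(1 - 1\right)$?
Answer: $- \frac{5689}{225} \approx -25.284$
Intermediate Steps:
$W = 0$ ($W = 5 \cdot 0 = 0$)
$B = - \frac{220}{9}$ ($B = - \frac{\left(-10\right) \left(-2\right) 11}{9} = - \frac{20 \cdot 11}{9} = \left(- \frac{1}{9}\right) 220 = - \frac{220}{9} \approx -24.444$)
$d{\left(T,H \right)} = 0$ ($d{\left(T,H \right)} = \frac{0}{T} = 0$)
$I{\left(l,D \right)} = \frac{l}{-14 + D}$ ($I{\left(l,D \right)} = \frac{l + 0}{D - 14} = \frac{l}{-14 + D}$)
$B - I{\left(-21,-11 \right)} = - \frac{220}{9} - - \frac{21}{-14 - 11} = - \frac{220}{9} - - \frac{21}{-25} = - \frac{220}{9} - \left(-21\right) \left(- \frac{1}{25}\right) = - \frac{220}{9} - \frac{21}{25} = - \frac{5689}{225}$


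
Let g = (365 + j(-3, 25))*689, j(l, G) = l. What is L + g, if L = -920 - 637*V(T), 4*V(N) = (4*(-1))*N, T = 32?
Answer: 268882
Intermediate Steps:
V(N) = -N (V(N) = ((4*(-1))*N)/4 = (-4*N)/4 = -N)
L = 19464 (L = -920 - (-637)*32 = -920 - 637*(-32) = -920 + 20384 = 19464)
g = 249418 (g = (365 - 3)*689 = 362*689 = 249418)
L + g = 19464 + 249418 = 268882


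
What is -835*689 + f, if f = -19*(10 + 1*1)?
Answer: -575524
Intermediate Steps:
f = -209 (f = -19*(10 + 1) = -19*11 = -209)
-835*689 + f = -835*689 - 209 = -575315 - 209 = -575524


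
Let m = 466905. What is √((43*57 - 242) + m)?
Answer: √469114 ≈ 684.92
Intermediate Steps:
√((43*57 - 242) + m) = √((43*57 - 242) + 466905) = √((2451 - 242) + 466905) = √(2209 + 466905) = √469114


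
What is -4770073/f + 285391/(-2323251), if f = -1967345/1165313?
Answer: 12914087679028210204/4570636238595 ≈ 2.8254e+6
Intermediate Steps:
f = -1967345/1165313 (f = -1967345*1/1165313 = -1967345/1165313 ≈ -1.6883)
-4770073/f + 285391/(-2323251) = -4770073/(-1967345/1165313) + 285391/(-2323251) = -4770073*(-1165313/1967345) + 285391*(-1/2323251) = 5558628077849/1967345 - 285391/2323251 = 12914087679028210204/4570636238595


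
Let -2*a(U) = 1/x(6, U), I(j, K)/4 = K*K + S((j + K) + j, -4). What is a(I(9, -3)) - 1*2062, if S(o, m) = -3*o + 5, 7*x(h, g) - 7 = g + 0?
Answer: -482501/234 ≈ -2062.0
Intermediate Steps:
x(h, g) = 1 + g/7 (x(h, g) = 1 + (g + 0)/7 = 1 + g/7)
S(o, m) = 5 - 3*o
I(j, K) = 20 - 24*j - 12*K + 4*K² (I(j, K) = 4*(K*K + (5 - 3*((j + K) + j))) = 4*(K² + (5 - 3*((K + j) + j))) = 4*(K² + (5 - 3*(K + 2*j))) = 4*(K² + (5 + (-6*j - 3*K))) = 4*(K² + (5 - 6*j - 3*K)) = 4*(5 + K² - 6*j - 3*K) = 20 - 24*j - 12*K + 4*K²)
a(U) = -1/(2*(1 + U/7))
a(I(9, -3)) - 1*2062 = -7/(14 + 2*(20 - 24*9 - 12*(-3) + 4*(-3)²)) - 1*2062 = -7/(14 + 2*(20 - 216 + 36 + 4*9)) - 2062 = -7/(14 + 2*(20 - 216 + 36 + 36)) - 2062 = -7/(14 + 2*(-124)) - 2062 = -7/(14 - 248) - 2062 = -7/(-234) - 2062 = -7*(-1/234) - 2062 = 7/234 - 2062 = -482501/234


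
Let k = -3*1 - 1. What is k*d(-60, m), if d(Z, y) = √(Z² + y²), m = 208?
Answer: -16*√2929 ≈ -865.92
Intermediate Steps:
k = -4 (k = -3 - 1 = -4)
k*d(-60, m) = -4*√((-60)² + 208²) = -4*√(3600 + 43264) = -16*√2929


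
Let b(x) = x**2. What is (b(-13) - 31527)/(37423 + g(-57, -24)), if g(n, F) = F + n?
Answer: -15679/18671 ≈ -0.83975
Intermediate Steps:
(b(-13) - 31527)/(37423 + g(-57, -24)) = ((-13)**2 - 31527)/(37423 + (-24 - 57)) = (169 - 31527)/(37423 - 81) = -31358/37342 = -31358*1/37342 = -15679/18671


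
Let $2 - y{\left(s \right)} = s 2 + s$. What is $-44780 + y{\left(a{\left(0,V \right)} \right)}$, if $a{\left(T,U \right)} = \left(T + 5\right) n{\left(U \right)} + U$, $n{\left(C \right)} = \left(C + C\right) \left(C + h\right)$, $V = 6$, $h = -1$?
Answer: $-45696$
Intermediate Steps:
$n{\left(C \right)} = 2 C \left(-1 + C\right)$ ($n{\left(C \right)} = \left(C + C\right) \left(C - 1\right) = 2 C \left(-1 + C\right)$)
$a{\left(T,U \right)} = U + 2 U \left(-1 + U\right) \left(5 + T\right)$ ($a{\left(T,U \right)} = \left(T + 5\right) 2 U \left(-1 + U\right) + U = \left(5 + T\right) 2 U \left(-1 + U\right) + U = 2 U \left(-1 + U\right) \left(5 + T\right) + U = U + 2 U \left(-1 + U\right) \left(5 + T\right)$)
$y{\left(s \right)} = 2 - 3 s$ ($y{\left(s \right)} = 2 - \left(s 2 + s\right) = 2 - \left(2 s + s\right) = 2 - 3 s$)
$-44780 + y{\left(a{\left(0,V \right)} \right)} = -44780 + \left(2 - 3 \cdot 6 \left(-9 + 10 \cdot 6 + 2 \cdot 0 \left(-1 + 6\right)\right)\right) = -44780 + \left(2 - 3 \cdot 6 \left(-9 + 60 + 2 \cdot 0 \cdot 5\right)\right) = -44780 + \left(2 - 3 \cdot 6 \left(-9 + 60 + 0\right)\right) = -44780 + \left(2 - 3 \cdot 6 \cdot 51\right) = -44780 + \left(2 - 918\right) = -44780 - 916 = -45696$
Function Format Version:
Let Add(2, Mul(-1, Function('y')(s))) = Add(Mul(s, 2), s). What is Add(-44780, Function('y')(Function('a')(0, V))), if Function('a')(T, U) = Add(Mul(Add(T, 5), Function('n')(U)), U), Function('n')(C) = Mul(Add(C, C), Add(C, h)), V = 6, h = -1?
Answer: -45696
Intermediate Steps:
Function('n')(C) = Mul(2, C, Add(-1, C)) (Function('n')(C) = Mul(Add(C, C), Add(C, -1)) = Mul(Mul(2, C), Add(-1, C)) = Mul(2, C, Add(-1, C)))
Function('a')(T, U) = Add(U, Mul(2, U, Add(-1, U), Add(5, T))) (Function('a')(T, U) = Add(Mul(Add(T, 5), Mul(2, U, Add(-1, U))), U) = Add(Mul(Add(5, T), Mul(2, U, Add(-1, U))), U) = Add(Mul(2, U, Add(-1, U), Add(5, T)), U) = Add(U, Mul(2, U, Add(-1, U), Add(5, T))))
Function('y')(s) = Add(2, Mul(-3, s)) (Function('y')(s) = Add(2, Mul(-1, Add(Mul(s, 2), s))) = Add(2, Mul(-1, Add(Mul(2, s), s))) = Add(2, Mul(-1, Mul(3, s))) = Add(2, Mul(-3, s)))
Add(-44780, Function('y')(Function('a')(0, V))) = Add(-44780, Add(2, Mul(-3, Mul(6, Add(-9, Mul(10, 6), Mul(2, 0, Add(-1, 6))))))) = Add(-44780, Add(2, Mul(-3, Mul(6, Add(-9, 60, Mul(2, 0, 5)))))) = Add(-44780, Add(2, Mul(-3, Mul(6, Add(-9, 60, 0))))) = Add(-44780, Add(2, Mul(-3, Mul(6, 51)))) = Add(-44780, Add(2, Mul(-3, 306))) = Add(-44780, Add(2, -918)) = Add(-44780, -916) = -45696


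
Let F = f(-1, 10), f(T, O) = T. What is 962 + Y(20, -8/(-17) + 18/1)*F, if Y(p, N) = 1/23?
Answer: 22125/23 ≈ 961.96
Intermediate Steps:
F = -1
Y(p, N) = 1/23
962 + Y(20, -8/(-17) + 18/1)*F = 962 + (1/23)*(-1) = 962 - 1/23 = 22125/23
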